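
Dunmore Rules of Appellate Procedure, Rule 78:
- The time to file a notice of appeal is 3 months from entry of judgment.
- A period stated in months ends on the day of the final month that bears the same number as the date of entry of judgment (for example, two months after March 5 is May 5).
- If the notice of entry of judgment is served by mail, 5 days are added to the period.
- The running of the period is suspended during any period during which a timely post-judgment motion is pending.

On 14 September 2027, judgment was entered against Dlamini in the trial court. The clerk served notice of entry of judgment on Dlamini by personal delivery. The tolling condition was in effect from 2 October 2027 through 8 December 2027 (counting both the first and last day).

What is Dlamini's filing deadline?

February 20, 2028

3 months after 14 September 2027 is December 14, 2027.
Service was not by mail, so no mail extension applies.
From October 2, 2027 through December 8, 2027 inclusive is 68 days; tolling adds 68 days: December 14, 2027 + 68 days = February 20, 2028.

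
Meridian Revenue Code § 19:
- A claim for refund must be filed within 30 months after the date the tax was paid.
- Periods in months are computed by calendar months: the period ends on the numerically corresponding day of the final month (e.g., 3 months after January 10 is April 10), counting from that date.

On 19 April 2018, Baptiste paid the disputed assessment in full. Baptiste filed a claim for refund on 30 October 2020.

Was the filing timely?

No

30 months after 19 April 2018 is October 19, 2020.
The deadline is October 19, 2020; the filing on October 30, 2020 is after that date.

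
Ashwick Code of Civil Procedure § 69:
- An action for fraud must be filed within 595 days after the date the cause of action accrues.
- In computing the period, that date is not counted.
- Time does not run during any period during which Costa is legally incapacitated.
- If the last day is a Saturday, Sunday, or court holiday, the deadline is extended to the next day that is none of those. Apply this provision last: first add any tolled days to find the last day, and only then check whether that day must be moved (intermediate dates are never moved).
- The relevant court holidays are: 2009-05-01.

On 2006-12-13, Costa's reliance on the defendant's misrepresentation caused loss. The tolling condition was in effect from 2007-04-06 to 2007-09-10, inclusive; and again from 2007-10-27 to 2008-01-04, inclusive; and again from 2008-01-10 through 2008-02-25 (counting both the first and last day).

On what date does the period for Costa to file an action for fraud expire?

595 days after 2006-12-13 is July 30, 2008.
From April 6, 2007 through September 10, 2007 inclusive is 158 days; tolling adds 158 days: July 30, 2008 + 158 days = January 4, 2009.
From October 27, 2007 through January 4, 2008 inclusive is 70 days; tolling adds 70 days: January 4, 2009 + 70 days = March 15, 2009.
From January 10, 2008 through February 25, 2008 inclusive is 47 days; tolling adds 47 days: March 15, 2009 + 47 days = May 1, 2009.
May 1, 2009 is a listed holiday; May 2, 2009 is Saturday; May 3, 2009 is Sunday. The next qualifying day is May 4, 2009.

May 4, 2009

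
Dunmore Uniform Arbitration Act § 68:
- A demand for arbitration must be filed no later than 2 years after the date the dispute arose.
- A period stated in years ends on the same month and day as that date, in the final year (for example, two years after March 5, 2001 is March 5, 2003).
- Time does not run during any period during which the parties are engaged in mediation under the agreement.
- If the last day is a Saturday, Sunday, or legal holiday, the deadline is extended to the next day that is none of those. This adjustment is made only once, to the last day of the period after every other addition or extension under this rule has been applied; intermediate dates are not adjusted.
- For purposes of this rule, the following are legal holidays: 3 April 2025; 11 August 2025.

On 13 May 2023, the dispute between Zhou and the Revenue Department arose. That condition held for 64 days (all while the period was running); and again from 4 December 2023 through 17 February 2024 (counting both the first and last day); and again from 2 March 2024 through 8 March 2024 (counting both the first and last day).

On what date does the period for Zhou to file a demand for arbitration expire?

2 years after 13 May 2023 is May 13, 2025.
Tolling adds 64 days: May 13, 2025 + 64 days = July 16, 2025.
From December 4, 2023 through February 17, 2024 inclusive is 76 days; tolling adds 76 days: July 16, 2025 + 76 days = September 30, 2025.
From March 2, 2024 through March 8, 2024 inclusive is 7 days; tolling adds 7 days: September 30, 2025 + 7 days = October 7, 2025.
October 7, 2025 is a Tuesday and not a legal holiday, so no extension applies.

October 7, 2025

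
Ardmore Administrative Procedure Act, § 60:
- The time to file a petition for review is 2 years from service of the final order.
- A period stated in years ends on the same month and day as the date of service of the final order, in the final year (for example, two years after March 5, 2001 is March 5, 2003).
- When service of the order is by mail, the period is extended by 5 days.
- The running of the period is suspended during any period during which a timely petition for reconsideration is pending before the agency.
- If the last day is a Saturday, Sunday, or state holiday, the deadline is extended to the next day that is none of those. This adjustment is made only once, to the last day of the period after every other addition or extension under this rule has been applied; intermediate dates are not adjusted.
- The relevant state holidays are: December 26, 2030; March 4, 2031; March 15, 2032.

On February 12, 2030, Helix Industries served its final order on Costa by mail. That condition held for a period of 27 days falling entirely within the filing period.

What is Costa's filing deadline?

March 16, 2032

2 years after February 12, 2030 is February 12, 2032.
Service was by mail, adding 5 days: February 12, 2032 + 5 days = February 17, 2032.
Tolling adds 27 days: February 17, 2032 + 27 days = March 15, 2032.
March 15, 2032 is a listed holiday. The next qualifying day is March 16, 2032.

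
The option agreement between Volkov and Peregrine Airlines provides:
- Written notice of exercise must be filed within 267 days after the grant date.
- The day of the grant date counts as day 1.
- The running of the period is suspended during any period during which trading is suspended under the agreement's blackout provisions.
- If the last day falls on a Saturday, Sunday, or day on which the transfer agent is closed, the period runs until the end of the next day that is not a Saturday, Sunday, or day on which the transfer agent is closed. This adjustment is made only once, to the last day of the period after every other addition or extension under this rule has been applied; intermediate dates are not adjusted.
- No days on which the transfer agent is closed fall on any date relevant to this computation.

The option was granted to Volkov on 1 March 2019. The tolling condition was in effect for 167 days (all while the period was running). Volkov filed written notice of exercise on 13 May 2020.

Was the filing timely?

Counting 1 March 2019 as day 1, day 267 is November 22, 2019.
Tolling adds 167 days: November 22, 2019 + 167 days = May 7, 2020.
May 7, 2020 is a Thursday and not a day on which the transfer agent is closed, so no extension applies.
The deadline is May 7, 2020; the filing on May 13, 2020 is after that date.

No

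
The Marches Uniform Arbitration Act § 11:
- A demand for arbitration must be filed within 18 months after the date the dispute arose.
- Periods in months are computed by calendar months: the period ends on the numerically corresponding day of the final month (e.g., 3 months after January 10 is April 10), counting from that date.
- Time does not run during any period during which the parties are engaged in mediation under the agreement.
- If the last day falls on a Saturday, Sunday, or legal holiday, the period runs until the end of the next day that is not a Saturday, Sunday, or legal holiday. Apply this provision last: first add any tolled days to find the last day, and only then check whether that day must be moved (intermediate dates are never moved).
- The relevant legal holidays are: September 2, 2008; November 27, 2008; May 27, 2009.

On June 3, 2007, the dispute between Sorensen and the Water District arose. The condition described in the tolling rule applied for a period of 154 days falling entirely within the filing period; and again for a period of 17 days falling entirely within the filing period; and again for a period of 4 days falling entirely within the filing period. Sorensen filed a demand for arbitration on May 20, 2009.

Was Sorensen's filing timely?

Yes

18 months after June 3, 2007 is December 3, 2008.
Tolling adds 154 days: December 3, 2008 + 154 days = May 6, 2009.
Tolling adds 17 days: May 6, 2009 + 17 days = May 23, 2009.
Tolling adds 4 days: May 23, 2009 + 4 days = May 27, 2009.
May 27, 2009 is a listed holiday. The next qualifying day is May 28, 2009.
The deadline is May 28, 2009; the filing on May 20, 2009 is on or before that date.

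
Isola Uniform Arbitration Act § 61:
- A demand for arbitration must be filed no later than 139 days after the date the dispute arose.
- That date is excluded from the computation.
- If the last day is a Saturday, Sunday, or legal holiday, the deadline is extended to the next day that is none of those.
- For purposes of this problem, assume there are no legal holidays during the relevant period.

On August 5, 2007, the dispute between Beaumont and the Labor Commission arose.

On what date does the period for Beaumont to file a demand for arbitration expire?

139 days after August 5, 2007 is December 22, 2007.
December 22, 2007 is Saturday; December 23, 2007 is Sunday. The next qualifying day is December 24, 2007.

December 24, 2007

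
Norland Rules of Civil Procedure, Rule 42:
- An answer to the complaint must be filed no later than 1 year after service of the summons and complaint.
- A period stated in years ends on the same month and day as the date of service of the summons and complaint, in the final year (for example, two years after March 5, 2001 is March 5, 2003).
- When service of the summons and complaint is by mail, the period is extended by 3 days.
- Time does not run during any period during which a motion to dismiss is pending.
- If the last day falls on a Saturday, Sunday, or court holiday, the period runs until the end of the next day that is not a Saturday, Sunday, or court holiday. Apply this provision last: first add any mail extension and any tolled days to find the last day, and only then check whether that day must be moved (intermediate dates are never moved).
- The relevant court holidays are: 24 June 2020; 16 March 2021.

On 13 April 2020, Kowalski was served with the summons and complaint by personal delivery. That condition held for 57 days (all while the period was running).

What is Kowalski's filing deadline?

June 9, 2021

1 year after 13 April 2020 is April 13, 2021.
Service was not by mail, so no mail extension applies.
Tolling adds 57 days: April 13, 2021 + 57 days = June 9, 2021.
June 9, 2021 is a Wednesday and not a court holiday, so no extension applies.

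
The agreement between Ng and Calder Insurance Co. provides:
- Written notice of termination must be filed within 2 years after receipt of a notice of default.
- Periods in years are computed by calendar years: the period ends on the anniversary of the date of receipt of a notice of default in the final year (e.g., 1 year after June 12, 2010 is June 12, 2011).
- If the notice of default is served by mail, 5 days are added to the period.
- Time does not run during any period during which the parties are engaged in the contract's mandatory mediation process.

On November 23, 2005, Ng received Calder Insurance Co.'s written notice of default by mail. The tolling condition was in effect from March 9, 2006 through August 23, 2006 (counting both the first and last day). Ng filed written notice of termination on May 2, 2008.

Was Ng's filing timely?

2 years after November 23, 2005 is November 23, 2007.
Service was by mail, adding 5 days: November 23, 2007 + 5 days = November 28, 2007.
From March 9, 2006 through August 23, 2006 inclusive is 168 days; tolling adds 168 days: November 28, 2007 + 168 days = May 14, 2008.
The deadline is May 14, 2008; the filing on May 2, 2008 is on or before that date.

Yes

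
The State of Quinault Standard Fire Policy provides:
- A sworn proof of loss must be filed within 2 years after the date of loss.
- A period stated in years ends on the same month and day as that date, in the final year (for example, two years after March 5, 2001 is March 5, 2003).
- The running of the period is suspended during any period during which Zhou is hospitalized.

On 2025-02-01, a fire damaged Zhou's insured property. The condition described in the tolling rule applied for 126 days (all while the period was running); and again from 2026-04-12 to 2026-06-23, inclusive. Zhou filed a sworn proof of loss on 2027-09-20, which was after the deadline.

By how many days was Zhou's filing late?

2 years after 2025-02-01 is February 1, 2027.
Tolling adds 126 days: February 1, 2027 + 126 days = June 7, 2027.
From April 12, 2026 through June 23, 2026 inclusive is 73 days; tolling adds 73 days: June 7, 2027 + 73 days = August 19, 2027.
The deadline is August 19, 2027; from August 19, 2027 to September 20, 2027 is 32 days.

32 days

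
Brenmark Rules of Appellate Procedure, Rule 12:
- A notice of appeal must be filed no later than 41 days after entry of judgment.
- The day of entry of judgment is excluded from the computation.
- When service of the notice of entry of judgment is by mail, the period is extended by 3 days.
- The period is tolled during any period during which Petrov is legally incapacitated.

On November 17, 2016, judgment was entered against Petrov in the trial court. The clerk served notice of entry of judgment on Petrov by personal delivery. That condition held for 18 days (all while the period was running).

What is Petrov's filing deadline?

January 15, 2017

41 days after November 17, 2016 is December 28, 2016.
Service was not by mail, so no mail extension applies.
Tolling adds 18 days: December 28, 2016 + 18 days = January 15, 2017.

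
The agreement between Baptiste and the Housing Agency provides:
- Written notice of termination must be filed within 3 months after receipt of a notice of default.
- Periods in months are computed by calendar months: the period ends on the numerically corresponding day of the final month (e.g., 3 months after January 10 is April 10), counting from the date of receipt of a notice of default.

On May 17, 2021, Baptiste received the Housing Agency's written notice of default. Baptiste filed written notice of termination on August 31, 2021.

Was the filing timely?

No

3 months after May 17, 2021 is August 17, 2021.
The deadline is August 17, 2021; the filing on August 31, 2021 is after that date.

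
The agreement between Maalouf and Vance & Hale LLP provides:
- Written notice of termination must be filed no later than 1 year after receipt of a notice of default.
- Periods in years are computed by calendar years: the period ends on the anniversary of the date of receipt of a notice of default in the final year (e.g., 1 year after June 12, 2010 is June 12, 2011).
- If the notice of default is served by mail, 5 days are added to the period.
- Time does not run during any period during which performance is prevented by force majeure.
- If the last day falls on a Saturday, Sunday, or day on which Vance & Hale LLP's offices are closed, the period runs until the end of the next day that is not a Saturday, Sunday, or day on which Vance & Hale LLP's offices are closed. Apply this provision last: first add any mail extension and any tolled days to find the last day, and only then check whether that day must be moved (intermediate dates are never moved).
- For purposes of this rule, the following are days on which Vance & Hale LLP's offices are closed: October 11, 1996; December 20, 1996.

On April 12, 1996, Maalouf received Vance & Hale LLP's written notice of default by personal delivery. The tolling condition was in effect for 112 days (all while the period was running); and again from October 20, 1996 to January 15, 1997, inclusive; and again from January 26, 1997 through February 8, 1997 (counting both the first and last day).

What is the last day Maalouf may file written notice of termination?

November 12, 1997

1 year after April 12, 1996 is April 12, 1997.
Service was not by mail, so no mail extension applies.
Tolling adds 112 days: April 12, 1997 + 112 days = August 2, 1997.
From October 20, 1996 through January 15, 1997 inclusive is 88 days; tolling adds 88 days: August 2, 1997 + 88 days = October 29, 1997.
From January 26, 1997 through February 8, 1997 inclusive is 14 days; tolling adds 14 days: October 29, 1997 + 14 days = November 12, 1997.
November 12, 1997 is a Wednesday and not a day on which Vance & Hale LLP's offices are closed, so no extension applies.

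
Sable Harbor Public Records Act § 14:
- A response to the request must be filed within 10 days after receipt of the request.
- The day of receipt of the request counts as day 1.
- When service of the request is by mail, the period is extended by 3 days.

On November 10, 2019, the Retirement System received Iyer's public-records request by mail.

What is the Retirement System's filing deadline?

November 22, 2019

Counting November 10, 2019 as day 1, day 10 is November 19, 2019.
Service was by mail, adding 3 days: November 19, 2019 + 3 days = November 22, 2019.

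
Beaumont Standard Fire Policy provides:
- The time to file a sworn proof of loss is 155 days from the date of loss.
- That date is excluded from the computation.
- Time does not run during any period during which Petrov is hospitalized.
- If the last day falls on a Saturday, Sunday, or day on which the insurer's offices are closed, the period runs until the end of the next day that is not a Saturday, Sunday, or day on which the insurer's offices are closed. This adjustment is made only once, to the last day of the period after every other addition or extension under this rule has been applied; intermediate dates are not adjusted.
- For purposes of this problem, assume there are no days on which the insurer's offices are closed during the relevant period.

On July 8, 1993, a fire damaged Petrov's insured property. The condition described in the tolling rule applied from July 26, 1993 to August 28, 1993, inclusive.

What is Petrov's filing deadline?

January 13, 1994

155 days after July 8, 1993 is December 10, 1993.
From July 26, 1993 through August 28, 1993 inclusive is 34 days; tolling adds 34 days: December 10, 1993 + 34 days = January 13, 1994.
January 13, 1994 is a Thursday and not a day on which the insurer's offices are closed, so no extension applies.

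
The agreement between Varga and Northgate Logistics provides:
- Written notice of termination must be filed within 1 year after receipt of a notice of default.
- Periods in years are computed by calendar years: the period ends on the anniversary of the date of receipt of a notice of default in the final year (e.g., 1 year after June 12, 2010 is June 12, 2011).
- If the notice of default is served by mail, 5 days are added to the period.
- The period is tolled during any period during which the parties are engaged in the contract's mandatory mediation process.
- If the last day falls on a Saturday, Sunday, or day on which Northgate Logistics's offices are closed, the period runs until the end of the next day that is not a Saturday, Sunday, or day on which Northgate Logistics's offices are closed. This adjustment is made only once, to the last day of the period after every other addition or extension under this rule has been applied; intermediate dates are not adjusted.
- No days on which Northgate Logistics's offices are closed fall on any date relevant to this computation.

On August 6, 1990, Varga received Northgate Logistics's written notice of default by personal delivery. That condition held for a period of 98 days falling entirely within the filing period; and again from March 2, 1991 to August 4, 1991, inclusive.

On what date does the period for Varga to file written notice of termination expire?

April 16, 1992

1 year after August 6, 1990 is August 6, 1991.
Service was not by mail, so no mail extension applies.
Tolling adds 98 days: August 6, 1991 + 98 days = November 12, 1991.
From March 2, 1991 through August 4, 1991 inclusive is 156 days; tolling adds 156 days: November 12, 1991 + 156 days = April 16, 1992.
April 16, 1992 is a Thursday and not a day on which Northgate Logistics's offices are closed, so no extension applies.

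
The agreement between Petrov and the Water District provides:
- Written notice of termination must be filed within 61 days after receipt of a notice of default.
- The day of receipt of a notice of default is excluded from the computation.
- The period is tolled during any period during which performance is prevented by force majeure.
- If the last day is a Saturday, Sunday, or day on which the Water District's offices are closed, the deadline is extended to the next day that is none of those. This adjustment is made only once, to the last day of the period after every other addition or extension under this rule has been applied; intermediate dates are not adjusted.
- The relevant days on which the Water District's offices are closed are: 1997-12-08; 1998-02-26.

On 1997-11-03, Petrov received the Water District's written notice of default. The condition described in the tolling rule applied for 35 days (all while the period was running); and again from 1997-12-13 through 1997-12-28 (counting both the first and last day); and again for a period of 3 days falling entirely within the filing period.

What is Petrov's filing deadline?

61 days after 1997-11-03 is January 3, 1998.
Tolling adds 35 days: January 3, 1998 + 35 days = February 7, 1998.
From December 13, 1997 through December 28, 1997 inclusive is 16 days; tolling adds 16 days: February 7, 1998 + 16 days = February 23, 1998.
Tolling adds 3 days: February 23, 1998 + 3 days = February 26, 1998.
February 26, 1998 is a listed holiday. The next qualifying day is February 27, 1998.

February 27, 1998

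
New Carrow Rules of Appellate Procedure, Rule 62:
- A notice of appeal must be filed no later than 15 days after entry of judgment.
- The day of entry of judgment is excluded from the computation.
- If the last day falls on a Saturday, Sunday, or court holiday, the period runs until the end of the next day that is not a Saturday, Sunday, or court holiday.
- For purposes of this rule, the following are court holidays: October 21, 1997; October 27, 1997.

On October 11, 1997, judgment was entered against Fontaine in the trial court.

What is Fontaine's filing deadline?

15 days after October 11, 1997 is October 26, 1997.
October 26, 1997 is Sunday; October 27, 1997 is a listed holiday. The next qualifying day is October 28, 1997.

October 28, 1997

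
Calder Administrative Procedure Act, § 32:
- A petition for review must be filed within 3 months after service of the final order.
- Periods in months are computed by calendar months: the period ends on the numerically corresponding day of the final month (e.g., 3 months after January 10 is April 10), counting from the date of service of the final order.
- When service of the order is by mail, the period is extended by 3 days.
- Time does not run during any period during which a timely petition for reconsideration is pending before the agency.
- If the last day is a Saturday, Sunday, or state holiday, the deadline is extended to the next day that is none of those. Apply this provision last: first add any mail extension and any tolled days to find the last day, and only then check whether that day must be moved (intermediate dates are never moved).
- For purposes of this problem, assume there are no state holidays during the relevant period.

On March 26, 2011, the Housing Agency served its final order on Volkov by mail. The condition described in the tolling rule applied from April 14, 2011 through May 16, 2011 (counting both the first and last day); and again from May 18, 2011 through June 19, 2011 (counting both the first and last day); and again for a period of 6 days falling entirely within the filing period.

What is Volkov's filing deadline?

September 9, 2011

3 months after March 26, 2011 is June 26, 2011.
Service was by mail, adding 3 days: June 26, 2011 + 3 days = June 29, 2011.
From April 14, 2011 through May 16, 2011 inclusive is 33 days; tolling adds 33 days: June 29, 2011 + 33 days = August 1, 2011.
From May 18, 2011 through June 19, 2011 inclusive is 33 days; tolling adds 33 days: August 1, 2011 + 33 days = September 3, 2011.
Tolling adds 6 days: September 3, 2011 + 6 days = September 9, 2011.
September 9, 2011 is a Friday and not a state holiday, so no extension applies.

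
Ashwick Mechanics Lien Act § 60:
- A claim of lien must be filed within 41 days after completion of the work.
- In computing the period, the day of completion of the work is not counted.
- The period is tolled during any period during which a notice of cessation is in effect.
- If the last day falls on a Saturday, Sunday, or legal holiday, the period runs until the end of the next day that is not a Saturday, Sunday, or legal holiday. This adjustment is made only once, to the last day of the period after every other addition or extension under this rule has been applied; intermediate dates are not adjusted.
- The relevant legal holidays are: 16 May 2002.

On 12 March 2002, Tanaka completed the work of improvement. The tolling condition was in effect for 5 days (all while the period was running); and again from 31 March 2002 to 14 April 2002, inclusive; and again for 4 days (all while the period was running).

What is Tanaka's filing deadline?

41 days after 12 March 2002 is April 22, 2002.
Tolling adds 5 days: April 22, 2002 + 5 days = April 27, 2002.
From March 31, 2002 through April 14, 2002 inclusive is 15 days; tolling adds 15 days: April 27, 2002 + 15 days = May 12, 2002.
Tolling adds 4 days: May 12, 2002 + 4 days = May 16, 2002.
May 16, 2002 is a listed holiday. The next qualifying day is May 17, 2002.

May 17, 2002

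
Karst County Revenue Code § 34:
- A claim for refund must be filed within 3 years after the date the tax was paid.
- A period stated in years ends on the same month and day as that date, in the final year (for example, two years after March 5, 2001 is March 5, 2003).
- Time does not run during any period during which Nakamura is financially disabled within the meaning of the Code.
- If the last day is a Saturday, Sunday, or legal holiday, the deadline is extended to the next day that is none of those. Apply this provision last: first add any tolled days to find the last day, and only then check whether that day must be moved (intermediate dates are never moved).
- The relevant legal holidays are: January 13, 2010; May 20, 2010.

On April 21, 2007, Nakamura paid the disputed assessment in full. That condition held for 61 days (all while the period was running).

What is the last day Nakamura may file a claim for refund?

June 21, 2010

3 years after April 21, 2007 is April 21, 2010.
Tolling adds 61 days: April 21, 2010 + 61 days = June 21, 2010.
June 21, 2010 is a Monday and not a legal holiday, so no extension applies.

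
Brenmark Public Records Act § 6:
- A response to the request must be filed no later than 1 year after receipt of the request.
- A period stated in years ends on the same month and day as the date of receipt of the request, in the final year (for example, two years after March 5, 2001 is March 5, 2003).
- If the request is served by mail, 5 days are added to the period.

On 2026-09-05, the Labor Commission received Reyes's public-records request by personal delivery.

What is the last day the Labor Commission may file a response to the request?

September 5, 2027

1 year after 2026-09-05 is September 5, 2027.
Service was not by mail, so no mail extension applies.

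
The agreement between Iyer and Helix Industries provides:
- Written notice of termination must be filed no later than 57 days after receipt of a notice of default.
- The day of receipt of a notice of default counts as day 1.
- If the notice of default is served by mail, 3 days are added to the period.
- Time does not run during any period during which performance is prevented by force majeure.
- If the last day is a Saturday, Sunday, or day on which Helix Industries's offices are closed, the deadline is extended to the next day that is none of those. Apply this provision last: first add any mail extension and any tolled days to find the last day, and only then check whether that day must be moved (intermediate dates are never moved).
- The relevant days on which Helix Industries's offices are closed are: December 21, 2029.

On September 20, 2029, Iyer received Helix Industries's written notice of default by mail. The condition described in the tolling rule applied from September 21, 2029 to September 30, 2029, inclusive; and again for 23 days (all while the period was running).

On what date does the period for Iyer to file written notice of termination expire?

December 24, 2029

Counting September 20, 2029 as day 1, day 57 is November 15, 2029.
Service was by mail, adding 3 days: November 15, 2029 + 3 days = November 18, 2029.
From September 21, 2029 through September 30, 2029 inclusive is 10 days; tolling adds 10 days: November 18, 2029 + 10 days = November 28, 2029.
Tolling adds 23 days: November 28, 2029 + 23 days = December 21, 2029.
December 21, 2029 is a listed holiday; December 22, 2029 is Saturday; December 23, 2029 is Sunday. The next qualifying day is December 24, 2029.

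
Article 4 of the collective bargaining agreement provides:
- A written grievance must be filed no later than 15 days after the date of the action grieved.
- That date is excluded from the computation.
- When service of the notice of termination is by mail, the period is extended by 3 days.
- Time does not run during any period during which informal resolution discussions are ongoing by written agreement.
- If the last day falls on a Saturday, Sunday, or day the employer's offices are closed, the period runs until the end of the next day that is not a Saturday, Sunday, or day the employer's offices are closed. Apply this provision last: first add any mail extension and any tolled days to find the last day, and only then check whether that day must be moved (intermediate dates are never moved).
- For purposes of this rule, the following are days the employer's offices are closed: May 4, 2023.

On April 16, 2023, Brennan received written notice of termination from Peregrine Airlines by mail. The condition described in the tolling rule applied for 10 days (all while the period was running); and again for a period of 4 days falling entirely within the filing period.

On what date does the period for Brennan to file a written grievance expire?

15 days after April 16, 2023 is May 1, 2023.
Service was by mail, adding 3 days: May 1, 2023 + 3 days = May 4, 2023.
Tolling adds 10 days: May 4, 2023 + 10 days = May 14, 2023.
Tolling adds 4 days: May 14, 2023 + 4 days = May 18, 2023.
May 18, 2023 is a Thursday and not a day the employer's offices are closed, so no extension applies.

May 18, 2023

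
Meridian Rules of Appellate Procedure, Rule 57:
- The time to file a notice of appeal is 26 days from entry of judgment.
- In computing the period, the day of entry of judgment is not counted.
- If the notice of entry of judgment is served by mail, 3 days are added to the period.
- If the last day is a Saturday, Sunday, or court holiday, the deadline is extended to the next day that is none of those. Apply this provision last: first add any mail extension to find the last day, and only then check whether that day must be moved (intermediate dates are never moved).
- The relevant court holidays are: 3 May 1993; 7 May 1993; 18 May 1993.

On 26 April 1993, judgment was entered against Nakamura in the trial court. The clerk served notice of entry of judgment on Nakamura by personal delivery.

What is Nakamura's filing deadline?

26 days after 26 April 1993 is May 22, 1993.
Service was not by mail, so no mail extension applies.
May 22, 1993 is Saturday; May 23, 1993 is Sunday. The next qualifying day is May 24, 1993.

May 24, 1993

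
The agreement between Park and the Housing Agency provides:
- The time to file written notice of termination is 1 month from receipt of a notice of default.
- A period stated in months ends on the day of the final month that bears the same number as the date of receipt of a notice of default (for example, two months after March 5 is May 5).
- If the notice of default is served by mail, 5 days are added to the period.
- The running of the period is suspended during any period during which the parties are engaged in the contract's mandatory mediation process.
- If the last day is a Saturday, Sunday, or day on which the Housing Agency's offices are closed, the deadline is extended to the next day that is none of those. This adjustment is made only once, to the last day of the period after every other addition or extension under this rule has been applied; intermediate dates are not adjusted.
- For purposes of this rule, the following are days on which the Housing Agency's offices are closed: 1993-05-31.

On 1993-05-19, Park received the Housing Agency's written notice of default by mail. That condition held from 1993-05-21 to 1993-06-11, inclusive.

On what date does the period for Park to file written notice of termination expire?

1 month after 1993-05-19 is June 19, 1993.
Service was by mail, adding 5 days: June 19, 1993 + 5 days = June 24, 1993.
From May 21, 1993 through June 11, 1993 inclusive is 22 days; tolling adds 22 days: June 24, 1993 + 22 days = July 16, 1993.
July 16, 1993 is a Friday and not a day on which the Housing Agency's offices are closed, so no extension applies.

July 16, 1993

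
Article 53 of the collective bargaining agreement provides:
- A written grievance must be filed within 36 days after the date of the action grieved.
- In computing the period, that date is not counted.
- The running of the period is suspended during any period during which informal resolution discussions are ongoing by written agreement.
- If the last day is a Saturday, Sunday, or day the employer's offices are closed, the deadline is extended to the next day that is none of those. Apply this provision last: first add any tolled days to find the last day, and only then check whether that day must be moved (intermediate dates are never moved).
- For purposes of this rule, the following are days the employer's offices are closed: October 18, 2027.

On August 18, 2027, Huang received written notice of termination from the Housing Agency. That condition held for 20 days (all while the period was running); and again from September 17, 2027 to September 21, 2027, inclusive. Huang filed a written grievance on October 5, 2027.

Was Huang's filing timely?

Yes

36 days after August 18, 2027 is September 23, 2027.
Tolling adds 20 days: September 23, 2027 + 20 days = October 13, 2027.
From September 17, 2027 through September 21, 2027 inclusive is 5 days; tolling adds 5 days: October 13, 2027 + 5 days = October 18, 2027.
October 18, 2027 is a listed holiday. The next qualifying day is October 19, 2027.
The deadline is October 19, 2027; the filing on October 5, 2027 is on or before that date.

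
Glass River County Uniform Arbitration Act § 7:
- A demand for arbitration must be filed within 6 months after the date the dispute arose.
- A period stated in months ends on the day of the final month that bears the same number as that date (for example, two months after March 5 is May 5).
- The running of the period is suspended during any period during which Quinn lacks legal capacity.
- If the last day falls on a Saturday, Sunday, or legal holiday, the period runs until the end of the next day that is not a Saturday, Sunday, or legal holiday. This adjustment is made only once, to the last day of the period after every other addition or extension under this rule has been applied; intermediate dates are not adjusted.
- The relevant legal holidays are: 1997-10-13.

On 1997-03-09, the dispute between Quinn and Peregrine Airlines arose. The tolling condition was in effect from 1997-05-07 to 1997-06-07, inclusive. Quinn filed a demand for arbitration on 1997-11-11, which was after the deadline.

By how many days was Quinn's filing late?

28 days

6 months after 1997-03-09 is September 9, 1997.
From May 7, 1997 through June 7, 1997 inclusive is 32 days; tolling adds 32 days: September 9, 1997 + 32 days = October 11, 1997.
October 11, 1997 is Saturday; October 12, 1997 is Sunday; October 13, 1997 is a listed holiday. The next qualifying day is October 14, 1997.
The deadline is October 14, 1997; from October 14, 1997 to November 11, 1997 is 28 days.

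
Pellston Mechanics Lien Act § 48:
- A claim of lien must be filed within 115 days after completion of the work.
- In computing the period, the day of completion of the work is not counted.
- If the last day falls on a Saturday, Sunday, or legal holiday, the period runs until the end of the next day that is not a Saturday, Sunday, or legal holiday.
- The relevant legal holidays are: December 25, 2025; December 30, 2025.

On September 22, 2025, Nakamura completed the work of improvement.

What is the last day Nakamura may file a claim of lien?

January 15, 2026

115 days after September 22, 2025 is January 15, 2026.
January 15, 2026 is a Thursday and not a legal holiday, so no extension applies.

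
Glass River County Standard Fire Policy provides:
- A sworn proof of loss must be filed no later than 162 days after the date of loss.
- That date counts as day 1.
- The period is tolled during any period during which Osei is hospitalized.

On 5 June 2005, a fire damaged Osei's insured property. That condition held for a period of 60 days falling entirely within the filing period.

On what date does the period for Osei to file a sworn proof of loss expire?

January 12, 2006

Counting 5 June 2005 as day 1, day 162 is November 13, 2005.
Tolling adds 60 days: November 13, 2005 + 60 days = January 12, 2006.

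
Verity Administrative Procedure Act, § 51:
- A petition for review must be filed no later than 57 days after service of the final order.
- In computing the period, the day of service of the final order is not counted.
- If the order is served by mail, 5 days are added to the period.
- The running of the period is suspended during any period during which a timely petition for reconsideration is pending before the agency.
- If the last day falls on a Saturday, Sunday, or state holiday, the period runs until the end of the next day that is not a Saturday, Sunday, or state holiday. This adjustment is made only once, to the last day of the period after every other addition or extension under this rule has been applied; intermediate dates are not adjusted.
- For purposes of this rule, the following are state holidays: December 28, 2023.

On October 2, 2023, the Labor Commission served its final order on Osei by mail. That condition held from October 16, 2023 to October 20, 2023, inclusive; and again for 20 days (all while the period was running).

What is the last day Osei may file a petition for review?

57 days after October 2, 2023 is November 28, 2023.
Service was by mail, adding 5 days: November 28, 2023 + 5 days = December 3, 2023.
From October 16, 2023 through October 20, 2023 inclusive is 5 days; tolling adds 5 days: December 3, 2023 + 5 days = December 8, 2023.
Tolling adds 20 days: December 8, 2023 + 20 days = December 28, 2023.
December 28, 2023 is a listed holiday. The next qualifying day is December 29, 2023.

December 29, 2023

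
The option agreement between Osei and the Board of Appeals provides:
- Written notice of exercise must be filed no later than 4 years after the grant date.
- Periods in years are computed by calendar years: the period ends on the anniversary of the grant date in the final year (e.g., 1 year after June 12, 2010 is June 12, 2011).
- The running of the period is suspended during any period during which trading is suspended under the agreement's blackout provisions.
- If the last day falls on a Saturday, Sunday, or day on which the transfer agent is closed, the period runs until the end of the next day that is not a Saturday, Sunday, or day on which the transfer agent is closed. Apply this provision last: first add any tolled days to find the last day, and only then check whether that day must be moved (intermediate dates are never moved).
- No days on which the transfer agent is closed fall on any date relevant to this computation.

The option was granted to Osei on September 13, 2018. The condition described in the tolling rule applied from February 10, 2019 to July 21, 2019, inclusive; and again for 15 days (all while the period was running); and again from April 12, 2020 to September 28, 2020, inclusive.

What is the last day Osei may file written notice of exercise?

August 28, 2023

4 years after September 13, 2018 is September 13, 2022.
From February 10, 2019 through July 21, 2019 inclusive is 162 days; tolling adds 162 days: September 13, 2022 + 162 days = February 22, 2023.
Tolling adds 15 days: February 22, 2023 + 15 days = March 9, 2023.
From April 12, 2020 through September 28, 2020 inclusive is 170 days; tolling adds 170 days: March 9, 2023 + 170 days = August 26, 2023.
August 26, 2023 is Saturday; August 27, 2023 is Sunday. The next qualifying day is August 28, 2023.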